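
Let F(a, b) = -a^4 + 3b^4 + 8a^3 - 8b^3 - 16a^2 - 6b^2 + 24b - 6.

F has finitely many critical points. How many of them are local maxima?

2

F separates as a function of a plus a function of b, so ∇F=0 decouples.
∂F/∂a = -4a(a - 4)(a - 2) = 0 at a ∈ {0, 2, 4}; ∂F/∂b = 12(b - 2)(b - 1)(b + 1) = 0 at b ∈ {-1, 1, 2}.
The Hessian is diagonal: diag(F_aa, F_bb). Second derivatives: F_aa(0)=-32, F_aa(2)=16, F_aa(4)=-32; F_bb(-1)=72, F_bb(1)=-24, F_bb(2)=36.
Local maxima occur where both diagonal entries negative: (0, 1), (4, 1). Count: 2.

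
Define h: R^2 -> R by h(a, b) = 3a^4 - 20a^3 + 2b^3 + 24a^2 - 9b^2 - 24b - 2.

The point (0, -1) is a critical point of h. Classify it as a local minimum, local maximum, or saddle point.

saddle point

The mixed partial ∂²h/∂a∂b is 0, so the Hessian at any point is diag(h_aa, h_bb) = diag(12(3a^2 - 10a + 4), 6(2b - 3)).
At (0, -1): H = diag(48, -30).
The eigenvalues have opposite signs, so H is indefinite: a saddle point.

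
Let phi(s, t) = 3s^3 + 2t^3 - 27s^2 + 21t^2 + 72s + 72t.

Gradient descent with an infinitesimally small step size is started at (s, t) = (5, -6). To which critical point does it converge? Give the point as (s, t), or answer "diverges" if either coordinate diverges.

diverges

phi is separable, so gradient descent decouples: s follows -∂phi/∂s, t follows -∂phi/∂t.
∂phi/∂s = 9(s - 4)(s - 2); at s=5 this is 27, so s decreases.
∂phi/∂t = 6(t + 3)(t + 4); at t=-6 this is 36, so t decreases.
The t-coordinate has no critical point in that direction and runs off to infinity.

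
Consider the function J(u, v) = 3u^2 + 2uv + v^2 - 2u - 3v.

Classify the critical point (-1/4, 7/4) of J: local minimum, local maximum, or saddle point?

The Hessian of J is constant: H = [[6, 2], [2, 2]].
det(H) = 6·2 − 2² = 8.
det(H) > 0 and tr(H) = 8 > 0, so H is positive definite and the point is a local minimum.

local minimum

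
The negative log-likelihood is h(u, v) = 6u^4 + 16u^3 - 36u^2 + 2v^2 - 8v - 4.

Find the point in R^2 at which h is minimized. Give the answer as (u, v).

(-3, 2)

h(u,v) separates as P(u) + Q(v) − 4, so its minimum is min P + min Q − 4.
P'(u) = 24u(u - 1)(u + 3) vanishes at u ∈ {-3, 0, 1}; Q'(v) = 4v - 8 vanishes at v ∈ {2}.
Local minima of P (where P''>0): P(-3)=-270, P(1)=-14. Local minima of Q: Q(2)=-8.
So the global minimum of h is P(-3) + Q(2) − 4 = -270 − 8 − 4 = -282, attained at (-3, 2).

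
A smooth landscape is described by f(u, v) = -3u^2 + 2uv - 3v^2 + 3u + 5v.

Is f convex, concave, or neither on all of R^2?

concave

f is quadratic, so its Hessian is the constant matrix H = [[-6, 2], [2, -6]].
det(H) = 32, tr(H) = -12.
det(H) > 0 and tr(H) < 0, so H is negative definite everywhere: concave.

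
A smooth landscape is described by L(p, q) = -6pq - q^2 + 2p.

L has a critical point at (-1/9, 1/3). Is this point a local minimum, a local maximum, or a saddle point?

The Hessian of L is constant: H = [[0, -6], [-6, -2]].
det(H) = 0·(-2) − (-6)² = -36.
Since det(H) < 0, H is indefinite and the critical point is a saddle point.

saddle point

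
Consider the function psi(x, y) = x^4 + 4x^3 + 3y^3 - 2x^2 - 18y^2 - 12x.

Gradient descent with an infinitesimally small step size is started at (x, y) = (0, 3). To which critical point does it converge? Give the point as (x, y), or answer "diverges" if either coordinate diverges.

(1, 4)

psi is separable, so gradient descent decouples: x follows -∂psi/∂x, y follows -∂psi/∂y.
∂psi/∂x = 4(x - 1)(x + 1)(x + 3); at x=0 this is -12, so x increases.
∂psi/∂y = 9y(y - 4); at y=3 this is -27, so y increases.
x converges to its nearest critical value 1 (a local min of the x-part); y converges to 4. The iterate converges to (1, 4).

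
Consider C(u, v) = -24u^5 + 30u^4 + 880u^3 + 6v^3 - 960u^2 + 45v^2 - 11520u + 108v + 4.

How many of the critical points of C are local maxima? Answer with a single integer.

C separates as a function of u plus a function of v, so ∇C=0 decouples.
∂C/∂u = -120(u - 4)(u - 3)(u + 2)(u + 4) = 0 at u ∈ {-4, -2, 3, 4}; ∂C/∂v = 18(v + 2)(v + 3) = 0 at v ∈ {-3, -2}.
The Hessian is diagonal: diag(C_uu, C_vv). Second derivatives: C_uu(-4)=13440, C_uu(-2)=-7200, C_uu(3)=4200, C_uu(4)=-5760; C_vv(-3)=-18, C_vv(-2)=18.
Local maxima occur where both diagonal entries negative: (-2, -3), (4, -3). Count: 2.

2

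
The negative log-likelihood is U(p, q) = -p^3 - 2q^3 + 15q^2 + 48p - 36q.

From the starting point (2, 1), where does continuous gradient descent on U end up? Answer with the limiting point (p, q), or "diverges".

U is separable, so gradient descent decouples: p follows -∂U/∂p, q follows -∂U/∂q.
∂U/∂p = -3(p - 4)(p + 4); at p=2 this is 36, so p decreases.
∂U/∂q = -6(q - 3)(q - 2); at q=1 this is -12, so q increases.
p converges to its nearest critical value -4 (a local min of the p-part); q converges to 2. The iterate converges to (-4, 2).

(-4, 2)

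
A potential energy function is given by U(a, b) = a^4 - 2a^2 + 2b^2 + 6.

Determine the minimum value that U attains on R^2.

U(a,b) separates as P(a) + Q(b) + 6, so its minimum is min P + min Q + 6.
P'(a) = 4a(a - 1)(a + 1) vanishes at a ∈ {-1, 0, 1}; Q'(b) = 4b vanishes at b ∈ {0}.
Local minima of P (where P''>0): P(-1)=-1, P(1)=-1. Local minima of Q: Q(0)=0.
So the global minimum of U is P(-1) + Q(0) + 6 = -1 + 0 + 6 = 5, attained at (-1, 0).

5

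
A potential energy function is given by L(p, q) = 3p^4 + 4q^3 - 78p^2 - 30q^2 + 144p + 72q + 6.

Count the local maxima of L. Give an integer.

1

L separates as a function of p plus a function of q, so ∇L=0 decouples.
∂L/∂p = 12(p - 3)(p - 1)(p + 4) = 0 at p ∈ {-4, 1, 3}; ∂L/∂q = 12(q - 3)(q - 2) = 0 at q ∈ {2, 3}.
The Hessian is diagonal: diag(L_pp, L_qq). Second derivatives: L_pp(-4)=420, L_pp(1)=-120, L_pp(3)=168; L_qq(2)=-12, L_qq(3)=12.
Local maxima occur where both diagonal entries negative: (1, 2). Count: 1.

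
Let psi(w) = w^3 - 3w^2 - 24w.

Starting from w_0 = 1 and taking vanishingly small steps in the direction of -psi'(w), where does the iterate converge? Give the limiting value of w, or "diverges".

psi'(w) = 3(w - 4)(w + 2), so psi'(1) = -27.
Gradient descent moves in the -psi' direction, i.e. w is increasing.
The nearest critical point in that direction is w = 4, where psi'' = 18 > 0 (a local minimum). The iterate converges there.

4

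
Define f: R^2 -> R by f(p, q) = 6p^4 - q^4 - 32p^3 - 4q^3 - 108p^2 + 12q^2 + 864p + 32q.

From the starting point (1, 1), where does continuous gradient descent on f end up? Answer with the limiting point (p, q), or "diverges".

(-3, -1)

f is separable, so gradient descent decouples: p follows -∂f/∂p, q follows -∂f/∂q.
∂f/∂p = 24(p - 4)(p - 3)(p + 3); at p=1 this is 576, so p decreases.
∂f/∂q = -4(q - 2)(q + 1)(q + 4); at q=1 this is 40, so q decreases.
p converges to its nearest critical value -3 (a local min of the p-part); q converges to -1. The iterate converges to (-3, -1).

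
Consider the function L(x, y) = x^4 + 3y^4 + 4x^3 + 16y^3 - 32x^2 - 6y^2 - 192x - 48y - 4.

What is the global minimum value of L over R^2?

L(x,y) separates as P(x) + Q(y) − 4, so its minimum is min P + min Q − 4.
P'(x) = 4(x - 4)(x + 3)(x + 4) vanishes at x ∈ {-4, -3, 4}; Q'(y) = 12(y - 1)(y + 1)(y + 4) vanishes at y ∈ {-4, -1, 1}.
Local minima of P (where P''>0): P(-4)=256, P(4)=-768. Local minima of Q: Q(-4)=-160, Q(1)=-35.
So the global minimum of L is P(4) + Q(-4) − 4 = -768 − 160 − 4 = -932, attained at (4, -4).

-932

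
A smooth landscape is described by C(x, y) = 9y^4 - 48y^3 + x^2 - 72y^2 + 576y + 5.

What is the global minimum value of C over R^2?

-907

C(x,y) separates as P(x) + Q(y) + 5, so its minimum is min P + min Q + 5.
P'(x) = 2x vanishes at x ∈ {0}; Q'(y) = 36(y - 4)(y - 2)(y + 2) vanishes at y ∈ {-2, 2, 4}.
Local minima of P (where P''>0): P(0)=0. Local minima of Q: Q(-2)=-912, Q(4)=384.
So the global minimum of C is P(0) + Q(-2) + 5 = 0 − 912 + 5 = -907, attained at (0, -2).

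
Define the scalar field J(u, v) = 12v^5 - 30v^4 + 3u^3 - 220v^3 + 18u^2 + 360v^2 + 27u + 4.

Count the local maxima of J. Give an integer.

J separates as a function of u plus a function of v, so ∇J=0 decouples.
∂J/∂u = 9(u + 1)(u + 3) = 0 at u ∈ {-3, -1}; ∂J/∂v = 60v(v - 4)(v - 1)(v + 3) = 0 at v ∈ {-3, 0, 1, 4}.
The Hessian is diagonal: diag(J_uu, J_vv). Second derivatives: J_uu(-3)=-18, J_uu(-1)=18; J_vv(-3)=-5040, J_vv(0)=720, J_vv(1)=-720, J_vv(4)=5040.
Local maxima occur where both diagonal entries negative: (-3, -3), (-3, 1). Count: 2.

2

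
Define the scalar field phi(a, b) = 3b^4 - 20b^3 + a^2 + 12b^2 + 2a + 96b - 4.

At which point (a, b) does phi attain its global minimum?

(-1, -1)

phi(a,b) separates as P(a) + Q(b) − 4, so its minimum is min P + min Q − 4.
P'(a) = 2a + 2 vanishes at a ∈ {-1}; Q'(b) = 12(b - 4)(b - 2)(b + 1) vanishes at b ∈ {-1, 2, 4}.
Local minima of P (where P''>0): P(-1)=-1. Local minima of Q: Q(-1)=-61, Q(4)=64.
So the global minimum of phi is P(-1) + Q(-1) − 4 = -1 − 61 − 4 = -66, attained at (-1, -1).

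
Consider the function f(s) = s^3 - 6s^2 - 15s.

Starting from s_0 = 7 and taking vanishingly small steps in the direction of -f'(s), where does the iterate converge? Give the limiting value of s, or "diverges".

f'(s) = 3(s - 5)(s + 1), so f'(7) = 48.
Gradient descent moves in the -f' direction, i.e. s is decreasing.
The nearest critical point in that direction is s = 5, where f'' = 18 > 0 (a local minimum). The iterate converges there.

5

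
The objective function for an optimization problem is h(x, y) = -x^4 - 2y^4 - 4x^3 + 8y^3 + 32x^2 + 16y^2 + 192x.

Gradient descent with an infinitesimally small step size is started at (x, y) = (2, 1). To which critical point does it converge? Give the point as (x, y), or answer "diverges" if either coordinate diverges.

(-3, 0)

h is separable, so gradient descent decouples: x follows -∂h/∂x, y follows -∂h/∂y.
∂h/∂x = -4(x - 4)(x + 3)(x + 4); at x=2 this is 240, so x decreases.
∂h/∂y = -8y(y - 4)(y + 1); at y=1 this is 48, so y decreases.
x converges to its nearest critical value -3 (a local min of the x-part); y converges to 0. The iterate converges to (-3, 0).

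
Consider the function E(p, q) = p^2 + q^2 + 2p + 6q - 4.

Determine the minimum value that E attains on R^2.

E(p,q) separates as A(p) + B(q) − 4, so its minimum is min A + min B − 4.
A'(p) = 2p + 2 vanishes at p ∈ {-1}; B'(q) = 2q + 6 vanishes at q ∈ {-3}.
Local minima of A (where A''>0): A(-1)=-1. Local minima of B: B(-3)=-9.
So the global minimum of E is A(-1) + B(-3) − 4 = -1 − 9 − 4 = -14, attained at (-1, -3).

-14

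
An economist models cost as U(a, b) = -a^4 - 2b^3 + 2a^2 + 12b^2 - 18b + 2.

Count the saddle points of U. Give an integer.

3

U separates as a function of a plus a function of b, so ∇U=0 decouples.
∂U/∂a = -4a(a - 1)(a + 1) = 0 at a ∈ {-1, 0, 1}; ∂U/∂b = -6(b - 3)(b - 1) = 0 at b ∈ {1, 3}.
The Hessian is diagonal: diag(U_aa, U_bb). Second derivatives: U_aa(-1)=-8, U_aa(0)=4, U_aa(1)=-8; U_bb(1)=12, U_bb(3)=-12.
Saddle points occur where the two diagonal entries have opposite signs: (-1, 1), (0, 3), (1, 1). Count: 3.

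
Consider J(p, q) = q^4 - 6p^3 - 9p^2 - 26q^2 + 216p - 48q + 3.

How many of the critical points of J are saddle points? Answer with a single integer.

3

J separates as a function of p plus a function of q, so ∇J=0 decouples.
∂J/∂p = -18(p - 3)(p + 4) = 0 at p ∈ {-4, 3}; ∂J/∂q = 4(q - 4)(q + 1)(q + 3) = 0 at q ∈ {-3, -1, 4}.
The Hessian is diagonal: diag(J_pp, J_qq). Second derivatives: J_pp(-4)=126, J_pp(3)=-126; J_qq(-3)=56, J_qq(-1)=-40, J_qq(4)=140.
Saddle points occur where the two diagonal entries have opposite signs: (-4, -1), (3, -3), (3, 4). Count: 3.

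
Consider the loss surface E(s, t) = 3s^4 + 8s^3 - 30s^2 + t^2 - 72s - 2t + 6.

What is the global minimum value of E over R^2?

-147

E(s,t) separates as P(s) + Q(t) + 6, so its minimum is min P + min Q + 6.
P'(s) = 12(s - 2)(s + 1)(s + 3) vanishes at s ∈ {-3, -1, 2}; Q'(t) = 2(t - 1) vanishes at t ∈ {1}.
Local minima of P (where P''>0): P(-3)=-27, P(2)=-152. Local minima of Q: Q(1)=-1.
So the global minimum of E is P(2) + Q(1) + 6 = -152 − 1 + 6 = -147, attained at (2, 1).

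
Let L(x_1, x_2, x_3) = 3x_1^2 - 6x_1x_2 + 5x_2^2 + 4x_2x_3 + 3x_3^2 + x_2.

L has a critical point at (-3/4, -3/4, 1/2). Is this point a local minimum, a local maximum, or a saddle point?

The Hessian is constant: H = [[6, -6, 0], [-6, 10, 4], [0, 4, 6]].
Leading principal minors: Δ₁ = 6, Δ₂ = 24, Δ₃ = 48.
All leading minors are positive, so H is positive definite: a local minimum.

local minimum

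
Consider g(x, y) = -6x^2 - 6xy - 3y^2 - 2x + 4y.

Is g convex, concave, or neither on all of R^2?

concave

g is quadratic, so its Hessian is the constant matrix H = [[-12, -6], [-6, -6]].
det(H) = 36, tr(H) = -18.
det(H) > 0 and tr(H) < 0, so H is negative definite everywhere: concave.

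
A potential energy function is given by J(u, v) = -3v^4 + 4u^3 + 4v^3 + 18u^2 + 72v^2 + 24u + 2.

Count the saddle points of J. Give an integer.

3

J separates as a function of u plus a function of v, so ∇J=0 decouples.
∂J/∂u = 12(u + 1)(u + 2) = 0 at u ∈ {-2, -1}; ∂J/∂v = -12v(v - 4)(v + 3) = 0 at v ∈ {-3, 0, 4}.
The Hessian is diagonal: diag(J_uu, J_vv). Second derivatives: J_uu(-2)=-12, J_uu(-1)=12; J_vv(-3)=-252, J_vv(0)=144, J_vv(4)=-336.
Saddle points occur where the two diagonal entries have opposite signs: (-2, 0), (-1, -3), (-1, 4). Count: 3.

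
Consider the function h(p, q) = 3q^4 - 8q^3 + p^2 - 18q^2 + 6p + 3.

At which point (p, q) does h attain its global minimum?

(-3, 3)

h(p,q) separates as A(p) + B(q) + 3, so its minimum is min A + min B + 3.
A'(p) = 2p + 6 vanishes at p ∈ {-3}; B'(q) = 12q(q - 3)(q + 1) vanishes at q ∈ {-1, 0, 3}.
Local minima of A (where A''>0): A(-3)=-9. Local minima of B: B(-1)=-7, B(3)=-135.
So the global minimum of h is A(-3) + B(3) + 3 = -9 − 135 + 3 = -141, attained at (-3, 3).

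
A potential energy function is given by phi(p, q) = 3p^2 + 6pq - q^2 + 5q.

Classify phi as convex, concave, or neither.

neither

phi is quadratic, so its Hessian is the constant matrix H = [[6, 6], [6, -2]].
det(H) = -48, tr(H) = 4.
det(H) < 0, so H is indefinite: neither convex nor concave.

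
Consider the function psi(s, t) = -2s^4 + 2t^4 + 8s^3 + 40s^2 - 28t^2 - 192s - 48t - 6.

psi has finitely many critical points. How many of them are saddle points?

psi separates as a function of s plus a function of t, so ∇psi=0 decouples.
∂psi/∂s = -8(s - 4)(s - 2)(s + 3) = 0 at s ∈ {-3, 2, 4}; ∂psi/∂t = 8(t - 3)(t + 1)(t + 2) = 0 at t ∈ {-2, -1, 3}.
The Hessian is diagonal: diag(psi_ss, psi_tt). Second derivatives: psi_ss(-3)=-280, psi_ss(2)=80, psi_ss(4)=-112; psi_tt(-2)=40, psi_tt(-1)=-32, psi_tt(3)=160.
Saddle points occur where the two diagonal entries have opposite signs: (-3, -2), (-3, 3), (2, -1), (4, -2), (4, 3). Count: 5.

5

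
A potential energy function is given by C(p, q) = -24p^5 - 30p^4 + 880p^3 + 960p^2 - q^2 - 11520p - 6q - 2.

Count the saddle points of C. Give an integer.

2

C separates as a function of p plus a function of q, so ∇C=0 decouples.
∂C/∂p = -120(p - 4)(p - 2)(p + 3)(p + 4) = 0 at p ∈ {-4, -3, 2, 4}; ∂C/∂q = -2(q + 3) = 0 at q ∈ {-3}.
The Hessian is diagonal: diag(C_pp, C_qq). Second derivatives: C_pp(-4)=5760, C_pp(-3)=-4200, C_pp(2)=7200, C_pp(4)=-13440; C_qq(-3)=-2.
Saddle points occur where the two diagonal entries have opposite signs: (-4, -3), (2, -3). Count: 2.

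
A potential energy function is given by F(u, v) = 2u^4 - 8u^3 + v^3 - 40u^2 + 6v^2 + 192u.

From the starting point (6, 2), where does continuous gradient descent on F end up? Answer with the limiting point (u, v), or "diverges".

F is separable, so gradient descent decouples: u follows -∂F/∂u, v follows -∂F/∂v.
∂F/∂u = 8(u - 4)(u - 2)(u + 3); at u=6 this is 576, so u decreases.
∂F/∂v = 3v(v + 4); at v=2 this is 36, so v decreases.
u converges to its nearest critical value 4 (a local min of the u-part); v converges to 0. The iterate converges to (4, 0).

(4, 0)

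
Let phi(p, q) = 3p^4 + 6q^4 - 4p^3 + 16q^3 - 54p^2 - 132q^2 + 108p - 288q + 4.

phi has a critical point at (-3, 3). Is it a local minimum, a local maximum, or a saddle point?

local minimum

The mixed partial ∂²phi/∂p∂q is 0, so the Hessian at any point is diag(phi_pp, phi_qq) = diag(12(3p^2 - 2p - 9), 24(3q^2 + 4q - 11)).
At (-3, 3): H = diag(288, 672).
Both eigenvalues are positive, so H is positive definite: a local minimum.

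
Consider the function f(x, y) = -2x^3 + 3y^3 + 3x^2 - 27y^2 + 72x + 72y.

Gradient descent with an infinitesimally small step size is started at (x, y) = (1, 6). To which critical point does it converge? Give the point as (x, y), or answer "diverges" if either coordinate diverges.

f is separable, so gradient descent decouples: x follows -∂f/∂x, y follows -∂f/∂y.
∂f/∂x = -6(x - 4)(x + 3); at x=1 this is 72, so x decreases.
∂f/∂y = 9(y - 4)(y - 2); at y=6 this is 72, so y decreases.
x converges to its nearest critical value -3 (a local min of the x-part); y converges to 4. The iterate converges to (-3, 4).

(-3, 4)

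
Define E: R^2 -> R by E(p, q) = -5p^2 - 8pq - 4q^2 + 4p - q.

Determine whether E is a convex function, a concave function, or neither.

E is quadratic, so its Hessian is the constant matrix H = [[-10, -8], [-8, -8]].
det(H) = 16, tr(H) = -18.
det(H) > 0 and tr(H) < 0, so H is negative definite everywhere: concave.

concave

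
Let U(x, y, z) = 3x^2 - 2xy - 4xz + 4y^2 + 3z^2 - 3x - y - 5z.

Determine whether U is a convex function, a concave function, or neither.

U is quadratic, so its Hessian is the constant matrix H = [[6, -2, -4], [-2, 8, 0], [-4, 0, 6]].
Leading principal minors: 6, 44, 136.
All positive ⇒ H ≻ 0 ⇒ convex.

convex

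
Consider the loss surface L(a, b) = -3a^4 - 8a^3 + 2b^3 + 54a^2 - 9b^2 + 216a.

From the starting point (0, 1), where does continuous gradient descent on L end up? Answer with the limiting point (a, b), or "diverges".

(-2, 3)

L is separable, so gradient descent decouples: a follows -∂L/∂a, b follows -∂L/∂b.
∂L/∂a = -12(a - 3)(a + 2)(a + 3); at a=0 this is 216, so a decreases.
∂L/∂b = 6b(b - 3); at b=1 this is -12, so b increases.
a converges to its nearest critical value -2 (a local min of the a-part); b converges to 3. The iterate converges to (-2, 3).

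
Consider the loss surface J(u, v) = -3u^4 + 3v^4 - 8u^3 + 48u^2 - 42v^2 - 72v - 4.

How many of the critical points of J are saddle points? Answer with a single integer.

J separates as a function of u plus a function of v, so ∇J=0 decouples.
∂J/∂u = -12u(u - 2)(u + 4) = 0 at u ∈ {-4, 0, 2}; ∂J/∂v = 12(v - 3)(v + 1)(v + 2) = 0 at v ∈ {-2, -1, 3}.
The Hessian is diagonal: diag(J_uu, J_vv). Second derivatives: J_uu(-4)=-288, J_uu(0)=96, J_uu(2)=-144; J_vv(-2)=60, J_vv(-1)=-48, J_vv(3)=240.
Saddle points occur where the two diagonal entries have opposite signs: (-4, -2), (-4, 3), (0, -1), (2, -2), (2, 3). Count: 5.

5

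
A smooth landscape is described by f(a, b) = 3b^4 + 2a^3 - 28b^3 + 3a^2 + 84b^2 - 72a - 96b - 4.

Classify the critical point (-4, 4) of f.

The mixed partial ∂²f/∂a∂b is 0, so the Hessian at any point is diag(f_aa, f_bb) = diag(6(2a + 1), 12(3b^2 - 14b + 14)).
At (-4, 4): H = diag(-42, 72).
The eigenvalues have opposite signs, so H is indefinite: a saddle point.

saddle point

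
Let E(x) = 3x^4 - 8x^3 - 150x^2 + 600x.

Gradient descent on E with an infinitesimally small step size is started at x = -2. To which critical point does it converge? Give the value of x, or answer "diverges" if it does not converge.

-5

E'(x) = 12(x - 5)(x - 2)(x + 5), so E'(-2) = 1008.
Gradient descent moves in the -E' direction, i.e. x is decreasing.
The nearest critical point in that direction is x = -5, where E'' = 840 > 0 (a local minimum). The iterate converges there.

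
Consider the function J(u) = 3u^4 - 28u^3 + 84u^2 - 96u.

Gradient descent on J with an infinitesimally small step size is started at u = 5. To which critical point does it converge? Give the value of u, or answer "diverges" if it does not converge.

J'(u) = 12(u - 4)(u - 2)(u - 1), so J'(5) = 144.
Gradient descent moves in the -J' direction, i.e. u is decreasing.
The nearest critical point in that direction is u = 4, where J'' = 72 > 0 (a local minimum). The iterate converges there.

4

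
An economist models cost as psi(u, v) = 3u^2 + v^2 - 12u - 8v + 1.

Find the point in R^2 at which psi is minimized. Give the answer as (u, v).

(2, 4)

psi(u,v) separates as P(u) + Q(v) + 1, so its minimum is min P + min Q + 1.
P'(u) = 6u - 12 vanishes at u ∈ {2}; Q'(v) = 2v - 8 vanishes at v ∈ {4}.
Local minima of P (where P''>0): P(2)=-12. Local minima of Q: Q(4)=-16.
So the global minimum of psi is P(2) + Q(4) + 1 = -12 − 16 + 1 = -27, attained at (2, 4).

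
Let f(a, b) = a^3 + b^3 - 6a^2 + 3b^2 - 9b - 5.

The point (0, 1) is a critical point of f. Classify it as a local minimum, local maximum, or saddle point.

saddle point

The mixed partial ∂²f/∂a∂b is 0, so the Hessian at any point is diag(f_aa, f_bb) = diag(6(a - 2), 6(b + 1)).
At (0, 1): H = diag(-12, 12).
The eigenvalues have opposite signs, so H is indefinite: a saddle point.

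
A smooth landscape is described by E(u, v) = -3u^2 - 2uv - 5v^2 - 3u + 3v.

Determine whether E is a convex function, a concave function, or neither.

E is quadratic, so its Hessian is the constant matrix H = [[-6, -2], [-2, -10]].
det(H) = 56, tr(H) = -16.
det(H) > 0 and tr(H) < 0, so H is negative definite everywhere: concave.

concave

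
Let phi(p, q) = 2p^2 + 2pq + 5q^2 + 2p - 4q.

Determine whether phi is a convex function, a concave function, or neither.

phi is quadratic, so its Hessian is the constant matrix H = [[4, 2], [2, 10]].
det(H) = 36, tr(H) = 14.
det(H) > 0 and tr(H) > 0, so H is positive definite everywhere: convex.

convex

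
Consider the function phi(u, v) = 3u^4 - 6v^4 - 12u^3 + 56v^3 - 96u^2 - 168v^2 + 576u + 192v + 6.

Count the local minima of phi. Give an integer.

2

phi separates as a function of u plus a function of v, so ∇phi=0 decouples.
∂phi/∂u = 12(u - 4)(u - 3)(u + 4) = 0 at u ∈ {-4, 3, 4}; ∂phi/∂v = -24(v - 4)(v - 2)(v - 1) = 0 at v ∈ {1, 2, 4}.
The Hessian is diagonal: diag(phi_uu, phi_vv). Second derivatives: phi_uu(-4)=672, phi_uu(3)=-84, phi_uu(4)=96; phi_vv(1)=-72, phi_vv(2)=48, phi_vv(4)=-144.
Local minima occur where both diagonal entries positive: (-4, 2), (4, 2). Count: 2.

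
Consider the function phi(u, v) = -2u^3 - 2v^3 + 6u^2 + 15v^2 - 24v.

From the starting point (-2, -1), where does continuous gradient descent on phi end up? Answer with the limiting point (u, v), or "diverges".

(0, 1)

phi is separable, so gradient descent decouples: u follows -∂phi/∂u, v follows -∂phi/∂v.
∂phi/∂u = -6u(u - 2); at u=-2 this is -48, so u increases.
∂phi/∂v = -6(v - 4)(v - 1); at v=-1 this is -60, so v increases.
u converges to its nearest critical value 0 (a local min of the u-part); v converges to 1. The iterate converges to (0, 1).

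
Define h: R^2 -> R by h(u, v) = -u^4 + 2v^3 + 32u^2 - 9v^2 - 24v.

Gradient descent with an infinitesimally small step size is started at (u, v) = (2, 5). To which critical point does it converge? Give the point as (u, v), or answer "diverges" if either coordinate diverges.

(0, 4)

h is separable, so gradient descent decouples: u follows -∂h/∂u, v follows -∂h/∂v.
∂h/∂u = -4u(u - 4)(u + 4); at u=2 this is 96, so u decreases.
∂h/∂v = 6(v - 4)(v + 1); at v=5 this is 36, so v decreases.
u converges to its nearest critical value 0 (a local min of the u-part); v converges to 4. The iterate converges to (0, 4).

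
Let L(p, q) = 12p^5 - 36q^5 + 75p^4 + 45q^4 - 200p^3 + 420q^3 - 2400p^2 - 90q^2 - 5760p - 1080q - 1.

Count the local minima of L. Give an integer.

4

L separates as a function of p plus a function of q, so ∇L=0 decouples.
∂L/∂p = 60(p - 4)(p + 2)(p + 3)(p + 4) = 0 at p ∈ {-4, -3, -2, 4}; ∂L/∂q = -180(q - 3)(q - 1)(q + 1)(q + 2) = 0 at q ∈ {-2, -1, 1, 3}.
The Hessian is diagonal: diag(L_pp, L_qq). Second derivatives: L_pp(-4)=-960, L_pp(-3)=420, L_pp(-2)=-720, L_pp(4)=20160; L_qq(-2)=2700, L_qq(-1)=-1440, L_qq(1)=2160, L_qq(3)=-7200.
Local minima occur where both diagonal entries positive: (-3, -2), (-3, 1), (4, -2), (4, 1). Count: 4.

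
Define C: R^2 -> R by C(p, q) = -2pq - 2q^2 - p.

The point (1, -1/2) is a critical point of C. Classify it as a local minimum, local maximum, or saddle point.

The Hessian of C is constant: H = [[0, -2], [-2, -4]].
det(H) = 0·(-4) − (-2)² = -4.
Since det(H) < 0, H is indefinite and the critical point is a saddle point.

saddle point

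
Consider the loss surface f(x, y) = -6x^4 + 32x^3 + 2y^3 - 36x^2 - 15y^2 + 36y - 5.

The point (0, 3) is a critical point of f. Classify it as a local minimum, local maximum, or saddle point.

saddle point

The mixed partial ∂²f/∂x∂y is 0, so the Hessian at any point is diag(f_xx, f_yy) = diag(24(-3x^2 + 8x - 3), 6(2y - 5)).
At (0, 3): H = diag(-72, 6).
The eigenvalues have opposite signs, so H is indefinite: a saddle point.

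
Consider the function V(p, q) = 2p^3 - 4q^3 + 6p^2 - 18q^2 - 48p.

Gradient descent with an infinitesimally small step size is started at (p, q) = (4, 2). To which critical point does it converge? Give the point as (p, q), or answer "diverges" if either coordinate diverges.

diverges

V is separable, so gradient descent decouples: p follows -∂V/∂p, q follows -∂V/∂q.
∂V/∂p = 6(p - 2)(p + 4); at p=4 this is 96, so p decreases.
∂V/∂q = -12q(q + 3); at q=2 this is -120, so q increases.
The q-coordinate has no critical point in that direction and runs off to infinity.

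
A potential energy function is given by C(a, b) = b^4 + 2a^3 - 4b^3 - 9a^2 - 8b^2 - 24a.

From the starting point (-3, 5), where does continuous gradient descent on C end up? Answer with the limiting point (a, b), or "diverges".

C is separable, so gradient descent decouples: a follows -∂C/∂a, b follows -∂C/∂b.
∂C/∂a = 6(a - 4)(a + 1); at a=-3 this is 84, so a decreases.
∂C/∂b = 4b(b - 4)(b + 1); at b=5 this is 120, so b decreases.
The a-coordinate has no critical point in that direction and runs off to infinity.

diverges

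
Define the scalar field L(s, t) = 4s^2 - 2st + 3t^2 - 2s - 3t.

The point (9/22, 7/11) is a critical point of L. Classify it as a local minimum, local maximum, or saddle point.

The Hessian of L is constant: H = [[8, -2], [-2, 6]].
det(H) = 8·6 − (-2)² = 44.
det(H) > 0 and tr(H) = 14 > 0, so H is positive definite and the point is a local minimum.

local minimum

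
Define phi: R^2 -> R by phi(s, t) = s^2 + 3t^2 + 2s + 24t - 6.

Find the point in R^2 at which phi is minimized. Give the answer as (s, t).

phi(s,t) separates as P(s) + Q(t) − 6, so its minimum is min P + min Q − 6.
P'(s) = 2s + 2 vanishes at s ∈ {-1}; Q'(t) = 6(t + 4) vanishes at t ∈ {-4}.
Local minima of P (where P''>0): P(-1)=-1. Local minima of Q: Q(-4)=-48.
So the global minimum of phi is P(-1) + Q(-4) − 6 = -1 − 48 − 6 = -55, attained at (-1, -4).

(-1, -4)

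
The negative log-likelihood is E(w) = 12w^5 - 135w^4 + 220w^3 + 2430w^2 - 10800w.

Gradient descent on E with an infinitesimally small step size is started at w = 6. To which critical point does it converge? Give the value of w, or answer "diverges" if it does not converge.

E'(w) = 60(w - 5)(w - 4)(w - 3)(w + 3), so E'(6) = 3240.
Gradient descent moves in the -E' direction, i.e. w is decreasing.
The nearest critical point in that direction is w = 5, where E'' = 960 > 0 (a local minimum). The iterate converges there.

5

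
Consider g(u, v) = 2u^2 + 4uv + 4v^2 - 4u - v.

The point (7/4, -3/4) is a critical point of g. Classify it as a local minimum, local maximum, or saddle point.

The Hessian of g is constant: H = [[4, 4], [4, 8]].
det(H) = 4·8 − 4² = 16.
det(H) > 0 and tr(H) = 12 > 0, so H is positive definite and the point is a local minimum.

local minimum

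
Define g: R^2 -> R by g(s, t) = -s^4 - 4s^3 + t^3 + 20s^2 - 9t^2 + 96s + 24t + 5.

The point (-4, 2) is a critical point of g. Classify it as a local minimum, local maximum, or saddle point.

local maximum

The mixed partial ∂²g/∂s∂t is 0, so the Hessian at any point is diag(g_ss, g_tt) = diag(4(-3s^2 - 6s + 10), 6(t - 3)).
At (-4, 2): H = diag(-56, -6).
Both eigenvalues are negative, so H is negative definite: a local maximum.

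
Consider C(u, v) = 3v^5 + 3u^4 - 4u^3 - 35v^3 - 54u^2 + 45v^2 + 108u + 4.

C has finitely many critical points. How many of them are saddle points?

C separates as a function of u plus a function of v, so ∇C=0 decouples.
∂C/∂u = 12(u - 3)(u - 1)(u + 3) = 0 at u ∈ {-3, 1, 3}; ∂C/∂v = 15v(v - 2)(v - 1)(v + 3) = 0 at v ∈ {-3, 0, 1, 2}.
The Hessian is diagonal: diag(C_uu, C_vv). Second derivatives: C_uu(-3)=288, C_uu(1)=-96, C_uu(3)=144; C_vv(-3)=-900, C_vv(0)=90, C_vv(1)=-60, C_vv(2)=150.
Saddle points occur where the two diagonal entries have opposite signs: (-3, -3), (-3, 1), (1, 0), (1, 2), (3, -3), (3, 1). Count: 6.

6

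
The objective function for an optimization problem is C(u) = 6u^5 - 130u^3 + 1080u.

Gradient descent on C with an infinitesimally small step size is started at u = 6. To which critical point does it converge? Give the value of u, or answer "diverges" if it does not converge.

C'(u) = 30(u - 3)(u - 2)(u + 2)(u + 3), so C'(6) = 25920.
Gradient descent moves in the -C' direction, i.e. u is decreasing.
The nearest critical point in that direction is u = 3, where C'' = 900 > 0 (a local minimum). The iterate converges there.

3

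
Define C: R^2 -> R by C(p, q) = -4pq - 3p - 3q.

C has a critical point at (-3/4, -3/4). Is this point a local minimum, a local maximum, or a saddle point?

The Hessian of C is constant: H = [[0, -4], [-4, 0]].
det(H) = 0·0 − (-4)² = -16.
Since det(H) < 0, H is indefinite and the critical point is a saddle point.

saddle point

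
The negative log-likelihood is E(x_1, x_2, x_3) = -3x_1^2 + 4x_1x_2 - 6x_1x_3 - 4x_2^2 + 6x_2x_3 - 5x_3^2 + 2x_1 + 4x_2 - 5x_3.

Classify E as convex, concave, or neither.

concave

E is quadratic, so its Hessian is the constant matrix H = [[-6, 4, -6], [4, -8, 6], [-6, 6, -10]].
Leading principal minors: -6, 32, -104.
Signs alternate −, +, − ⇒ H ≺ 0 ⇒ concave.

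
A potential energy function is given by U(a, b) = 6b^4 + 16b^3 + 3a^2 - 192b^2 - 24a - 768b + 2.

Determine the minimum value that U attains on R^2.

U(a,b) separates as P(a) + Q(b) + 2, so its minimum is min P + min Q + 2.
P'(a) = 6a - 24 vanishes at a ∈ {4}; Q'(b) = 24(b - 4)(b + 2)(b + 4) vanishes at b ∈ {-4, -2, 4}.
Local minima of P (where P''>0): P(4)=-48. Local minima of Q: Q(-4)=512, Q(4)=-3584.
So the global minimum of U is P(4) + Q(4) + 2 = -48 − 3584 + 2 = -3630, attained at (4, 4).

-3630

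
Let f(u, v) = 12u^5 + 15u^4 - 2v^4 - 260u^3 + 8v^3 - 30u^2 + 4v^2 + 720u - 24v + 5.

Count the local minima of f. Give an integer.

2

f separates as a function of u plus a function of v, so ∇f=0 decouples.
∂f/∂u = 60(u - 3)(u - 1)(u + 1)(u + 4) = 0 at u ∈ {-4, -1, 1, 3}; ∂f/∂v = -8(v - 3)(v - 1)(v + 1) = 0 at v ∈ {-1, 1, 3}.
The Hessian is diagonal: diag(f_uu, f_vv). Second derivatives: f_uu(-4)=-6300, f_uu(-1)=1440, f_uu(1)=-1200, f_uu(3)=3360; f_vv(-1)=-64, f_vv(1)=32, f_vv(3)=-64.
Local minima occur where both diagonal entries positive: (-1, 1), (3, 1). Count: 2.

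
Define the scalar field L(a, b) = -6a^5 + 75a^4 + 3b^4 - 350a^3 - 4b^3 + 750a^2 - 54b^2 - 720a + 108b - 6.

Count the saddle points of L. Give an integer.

6

L separates as a function of a plus a function of b, so ∇L=0 decouples.
∂L/∂a = -30(a - 4)(a - 3)(a - 2)(a - 1) = 0 at a ∈ {1, 2, 3, 4}; ∂L/∂b = 12(b - 3)(b - 1)(b + 3) = 0 at b ∈ {-3, 1, 3}.
The Hessian is diagonal: diag(L_aa, L_bb). Second derivatives: L_aa(1)=180, L_aa(2)=-60, L_aa(3)=60, L_aa(4)=-180; L_bb(-3)=288, L_bb(1)=-96, L_bb(3)=144.
Saddle points occur where the two diagonal entries have opposite signs: (1, 1), (2, -3), (2, 3), (3, 1), (4, -3), (4, 3). Count: 6.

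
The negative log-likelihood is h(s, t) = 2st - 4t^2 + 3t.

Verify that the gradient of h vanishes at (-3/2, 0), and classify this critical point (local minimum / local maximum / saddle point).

∇h = (2t, 2s - 8t + 3); substituting (-3/2, 0) gives ∇h = (0, 0), so (-3/2, 0) is indeed a critical point.
The Hessian of h is constant: H = [[0, 2], [2, -8]].
det(H) = 0·(-8) − 2² = -4.
Since det(H) < 0, H is indefinite and the critical point is a saddle point.

saddle point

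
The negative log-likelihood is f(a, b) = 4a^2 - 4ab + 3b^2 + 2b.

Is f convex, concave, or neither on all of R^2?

convex

f is quadratic, so its Hessian is the constant matrix H = [[8, -4], [-4, 6]].
det(H) = 32, tr(H) = 14.
det(H) > 0 and tr(H) > 0, so H is positive definite everywhere: convex.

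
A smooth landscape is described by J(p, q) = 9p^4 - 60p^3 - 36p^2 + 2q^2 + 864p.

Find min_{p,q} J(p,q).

J(p,q) separates as A(p) + B(q), so its minimum is min A + min B.
A'(p) = 36(p - 4)(p - 3)(p + 2) vanishes at p ∈ {-2, 3, 4}; B'(q) = 4q vanishes at q ∈ {0}.
Local minima of A (where A''>0): A(-2)=-1248, A(4)=1344. Local minima of B: B(0)=0.
So the global minimum of J is A(-2) + B(0) = -1248 + 0 = -1248, attained at (-2, 0).

-1248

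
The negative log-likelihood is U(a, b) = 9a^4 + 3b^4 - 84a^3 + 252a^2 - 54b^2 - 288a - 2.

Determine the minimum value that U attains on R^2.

U(a,b) separates as P(a) + Q(b) − 2, so its minimum is min P + min Q − 2.
P'(a) = 36(a - 4)(a - 2)(a - 1) vanishes at a ∈ {1, 2, 4}; Q'(b) = 12b(b - 3)(b + 3) vanishes at b ∈ {-3, 0, 3}.
Local minima of P (where P''>0): P(1)=-111, P(4)=-192. Local minima of Q: Q(-3)=-243, Q(3)=-243.
So the global minimum of U is P(4) + Q(-3) − 2 = -192 − 243 − 2 = -437, attained at (4, -3).

-437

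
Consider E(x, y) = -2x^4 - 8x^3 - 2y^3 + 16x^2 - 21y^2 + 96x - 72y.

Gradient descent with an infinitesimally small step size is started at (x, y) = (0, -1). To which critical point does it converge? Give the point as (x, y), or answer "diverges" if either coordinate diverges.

diverges

E is separable, so gradient descent decouples: x follows -∂E/∂x, y follows -∂E/∂y.
∂E/∂x = -8(x - 2)(x + 2)(x + 3); at x=0 this is 96, so x decreases.
∂E/∂y = -6(y + 3)(y + 4); at y=-1 this is -36, so y increases.
The y-coordinate has no critical point in that direction and runs off to infinity.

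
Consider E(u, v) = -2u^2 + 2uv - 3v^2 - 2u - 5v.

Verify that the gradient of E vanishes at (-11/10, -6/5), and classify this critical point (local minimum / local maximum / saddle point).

local maximum

∇E = (-4u + 2v - 2, 2u - 6v - 5); substituting (-11/10, -6/5) gives ∇E = (0, 0), so (-11/10, -6/5) is indeed a critical point.
The Hessian of E is constant: H = [[-4, 2], [2, -6]].
det(H) = (-4)·(-6) − 2² = 20.
det(H) > 0 and tr(H) = -10 < 0, so H is negative definite and the point is a local maximum.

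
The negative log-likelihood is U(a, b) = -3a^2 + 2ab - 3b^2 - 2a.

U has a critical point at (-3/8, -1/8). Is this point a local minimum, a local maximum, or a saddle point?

local maximum

The Hessian of U is constant: H = [[-6, 2], [2, -6]].
det(H) = (-6)·(-6) − 2² = 32.
det(H) > 0 and tr(H) = -12 < 0, so H is negative definite and the point is a local maximum.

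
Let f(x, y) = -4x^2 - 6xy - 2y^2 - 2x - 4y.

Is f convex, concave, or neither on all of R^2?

neither

f is quadratic, so its Hessian is the constant matrix H = [[-8, -6], [-6, -4]].
det(H) = -4, tr(H) = -12.
det(H) < 0, so H is indefinite: neither convex nor concave.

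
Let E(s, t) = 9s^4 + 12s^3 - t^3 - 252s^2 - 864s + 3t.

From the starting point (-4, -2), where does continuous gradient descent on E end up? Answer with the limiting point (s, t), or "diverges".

E is separable, so gradient descent decouples: s follows -∂E/∂s, t follows -∂E/∂t.
∂E/∂s = 36(s - 4)(s + 2)(s + 3); at s=-4 this is -576, so s increases.
∂E/∂t = -3(t - 1)(t + 1); at t=-2 this is -9, so t increases.
s converges to its nearest critical value -3 (a local min of the s-part); t converges to -1. The iterate converges to (-3, -1).

(-3, -1)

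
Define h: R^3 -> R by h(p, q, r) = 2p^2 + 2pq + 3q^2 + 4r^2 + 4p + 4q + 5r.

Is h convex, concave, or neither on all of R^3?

h is quadratic, so its Hessian is the constant matrix H = [[4, 2, 0], [2, 6, 0], [0, 0, 8]].
Leading principal minors: 4, 20, 160.
All positive ⇒ H ≻ 0 ⇒ convex.

convex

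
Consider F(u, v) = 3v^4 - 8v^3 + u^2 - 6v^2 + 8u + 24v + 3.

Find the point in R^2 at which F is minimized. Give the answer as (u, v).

F(u,v) separates as P(u) + Q(v) + 3, so its minimum is min P + min Q + 3.
P'(u) = 2u + 8 vanishes at u ∈ {-4}; Q'(v) = 12(v - 2)(v - 1)(v + 1) vanishes at v ∈ {-1, 1, 2}.
Local minima of P (where P''>0): P(-4)=-16. Local minima of Q: Q(-1)=-19, Q(2)=8.
So the global minimum of F is P(-4) + Q(-1) + 3 = -16 − 19 + 3 = -32, attained at (-4, -1).

(-4, -1)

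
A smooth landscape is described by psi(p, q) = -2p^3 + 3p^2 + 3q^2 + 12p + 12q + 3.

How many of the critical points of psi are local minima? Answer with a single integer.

1

psi separates as a function of p plus a function of q, so ∇psi=0 decouples.
∂psi/∂p = -6(p - 2)(p + 1) = 0 at p ∈ {-1, 2}; ∂psi/∂q = 6(q + 2) = 0 at q ∈ {-2}.
The Hessian is diagonal: diag(psi_pp, psi_qq). Second derivatives: psi_pp(-1)=18, psi_pp(2)=-18; psi_qq(-2)=6.
Local minima occur where both diagonal entries positive: (-1, -2). Count: 1.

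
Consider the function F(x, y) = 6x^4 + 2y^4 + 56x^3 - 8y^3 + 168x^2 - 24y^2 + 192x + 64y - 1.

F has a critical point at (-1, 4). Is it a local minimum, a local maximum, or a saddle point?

The mixed partial ∂²F/∂x∂y is 0, so the Hessian at any point is diag(F_xx, F_yy) = diag(24(3x^2 + 14x + 14), 24(y^2 - 2y - 2)).
At (-1, 4): H = diag(72, 144).
Both eigenvalues are positive, so H is positive definite: a local minimum.

local minimum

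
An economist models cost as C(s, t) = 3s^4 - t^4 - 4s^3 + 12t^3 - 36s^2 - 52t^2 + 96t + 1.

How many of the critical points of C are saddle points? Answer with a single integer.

C separates as a function of s plus a function of t, so ∇C=0 decouples.
∂C/∂s = 12s(s - 3)(s + 2) = 0 at s ∈ {-2, 0, 3}; ∂C/∂t = -4(t - 4)(t - 3)(t - 2) = 0 at t ∈ {2, 3, 4}.
The Hessian is diagonal: diag(C_ss, C_tt). Second derivatives: C_ss(-2)=120, C_ss(0)=-72, C_ss(3)=180; C_tt(2)=-8, C_tt(3)=4, C_tt(4)=-8.
Saddle points occur where the two diagonal entries have opposite signs: (-2, 2), (-2, 4), (0, 3), (3, 2), (3, 4). Count: 5.

5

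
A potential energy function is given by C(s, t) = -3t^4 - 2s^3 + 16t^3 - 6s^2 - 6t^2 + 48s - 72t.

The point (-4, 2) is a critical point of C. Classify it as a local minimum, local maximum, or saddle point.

local minimum

The mixed partial ∂²C/∂s∂t is 0, so the Hessian at any point is diag(C_ss, C_tt) = diag(-12(s + 1), 12(-3t^2 + 8t - 1)).
At (-4, 2): H = diag(36, 36).
Both eigenvalues are positive, so H is positive definite: a local minimum.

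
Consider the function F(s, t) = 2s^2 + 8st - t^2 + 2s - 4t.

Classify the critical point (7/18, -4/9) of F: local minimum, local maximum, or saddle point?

The Hessian of F is constant: H = [[4, 8], [8, -2]].
det(H) = 4·(-2) − 8² = -72.
Since det(H) < 0, H is indefinite and the critical point is a saddle point.

saddle point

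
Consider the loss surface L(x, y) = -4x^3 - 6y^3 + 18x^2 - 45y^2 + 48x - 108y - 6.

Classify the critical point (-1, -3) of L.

The mixed partial ∂²L/∂x∂y is 0, so the Hessian at any point is diag(L_xx, L_yy) = diag(12(-2x + 3), -18(2y + 5)).
At (-1, -3): H = diag(60, 18).
Both eigenvalues are positive, so H is positive definite: a local minimum.

local minimum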